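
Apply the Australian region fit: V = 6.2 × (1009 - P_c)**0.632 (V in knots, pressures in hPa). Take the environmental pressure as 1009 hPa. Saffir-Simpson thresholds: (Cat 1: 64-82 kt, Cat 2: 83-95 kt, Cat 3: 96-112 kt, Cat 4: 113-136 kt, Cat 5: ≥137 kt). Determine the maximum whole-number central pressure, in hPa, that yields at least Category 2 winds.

948 hPa

Category 2 begins at V = 83 kt.
Required ΔP = (83/6.2)^(1/0.632) = 13.387^1.582 ≈ 60.64 hPa.
P_c ≤ 1009 − 60.64 = 948.36, so the highest integer P_c is 948 hPa.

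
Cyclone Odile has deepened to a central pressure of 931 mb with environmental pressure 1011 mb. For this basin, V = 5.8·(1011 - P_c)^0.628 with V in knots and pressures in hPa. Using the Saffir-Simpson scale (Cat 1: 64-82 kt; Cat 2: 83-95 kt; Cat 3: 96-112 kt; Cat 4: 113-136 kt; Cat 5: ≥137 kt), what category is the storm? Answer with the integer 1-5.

2

ΔP = 1011 − 931 = 80 mb.
V ≈ 5.8 × 80^0.628 = 5.8 × 15.67 ≈ 91 kt.
91 kt falls in the Category 2 band.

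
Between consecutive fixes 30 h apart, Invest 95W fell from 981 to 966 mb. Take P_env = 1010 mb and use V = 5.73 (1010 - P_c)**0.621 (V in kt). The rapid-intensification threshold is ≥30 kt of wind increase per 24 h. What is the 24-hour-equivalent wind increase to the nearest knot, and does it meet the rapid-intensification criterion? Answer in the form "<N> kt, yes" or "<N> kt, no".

V₁: ΔP = 29, V ≈ 5.73 × 29^0.621 ≈ 46.38 kt.
V₂: ΔP = 44, V ≈ 5.73 × 44^0.621 ≈ 60.08 kt.
ΔV over 30 h = 13.70 kt → 24 h equivalent = 13.70 × 24/30 ≈ 10.96 kt.
11 kt < 30 kt ⇒ not rapid intensification.

11 kt, no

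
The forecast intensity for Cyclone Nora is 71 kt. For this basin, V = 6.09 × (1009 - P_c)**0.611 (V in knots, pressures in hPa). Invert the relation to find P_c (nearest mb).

ΔP = (V / 6.09)^(1/0.611) = (71/6.09)^1.637.
71/6.09 = 11.658; 11.658^1.637 ≈ 55.68 mb.
P_c = 1009 − 55.68 = 953.32 ≈ 953 mb.

953 mb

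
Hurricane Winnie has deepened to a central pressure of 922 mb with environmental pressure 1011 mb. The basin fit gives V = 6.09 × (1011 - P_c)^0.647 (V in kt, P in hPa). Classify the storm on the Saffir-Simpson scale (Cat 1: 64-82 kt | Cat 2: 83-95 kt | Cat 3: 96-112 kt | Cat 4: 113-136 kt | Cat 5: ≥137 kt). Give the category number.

3

ΔP = 1011 − 922 = 89 mb.
V ≈ 6.09 × 89^0.647 = 6.09 × 18.25 ≈ 111 kt.
111 kt falls in the Category 3 band.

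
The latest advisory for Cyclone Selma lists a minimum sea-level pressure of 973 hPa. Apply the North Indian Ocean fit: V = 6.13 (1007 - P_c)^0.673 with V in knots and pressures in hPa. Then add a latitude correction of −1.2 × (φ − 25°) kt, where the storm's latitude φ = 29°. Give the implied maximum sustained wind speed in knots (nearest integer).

61 kt

ΔP = 1007 − 973 = 34 hPa.
34^0.673 ≈ 10.732.
V ≈ 6.13 × 10.732 ≈ 65.8 kt.
Latitude correction: −1.2 × (29 − 25) = -4.8 kt.
Corrected V ≈ 61 kt → 61 kt.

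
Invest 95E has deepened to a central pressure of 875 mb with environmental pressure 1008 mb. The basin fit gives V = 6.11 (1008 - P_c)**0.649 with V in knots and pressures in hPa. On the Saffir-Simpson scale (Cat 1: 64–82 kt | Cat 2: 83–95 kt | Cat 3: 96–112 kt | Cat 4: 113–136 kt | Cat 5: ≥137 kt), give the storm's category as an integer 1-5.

5

ΔP = 1008 − 875 = 133 mb.
V ≈ 6.11 × 133^0.649 = 6.11 × 23.90 ≈ 146 kt.
146 kt falls in the Category 5 band.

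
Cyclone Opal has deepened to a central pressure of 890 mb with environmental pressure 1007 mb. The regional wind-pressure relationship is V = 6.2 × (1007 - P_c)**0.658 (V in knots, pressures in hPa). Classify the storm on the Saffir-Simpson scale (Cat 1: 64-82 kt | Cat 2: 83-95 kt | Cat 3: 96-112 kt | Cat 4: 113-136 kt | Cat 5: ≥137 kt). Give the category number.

5

ΔP = 1007 − 890 = 117 mb.
V ≈ 6.2 × 117^0.658 = 6.2 × 22.95 ≈ 142 kt.
142 kt falls in the Category 5 band.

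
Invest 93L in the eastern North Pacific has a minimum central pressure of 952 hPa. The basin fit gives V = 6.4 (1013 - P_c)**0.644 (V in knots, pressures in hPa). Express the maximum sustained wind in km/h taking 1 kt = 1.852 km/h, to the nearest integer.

167 km/h

ΔP = 1013 − 952 = 61 hPa.
V ≈ 6.4 × 61^0.644 = 6.4 × 14.117 ≈ 90.351 kt.
90.351 × 1.852 ≈ 167.33 km/h → 167 km/h.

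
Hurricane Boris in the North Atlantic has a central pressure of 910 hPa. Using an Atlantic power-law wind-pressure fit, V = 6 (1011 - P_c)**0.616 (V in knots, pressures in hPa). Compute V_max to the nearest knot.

ΔP = 1011 − 910 = 101 hPa.
101^0.616 ≈ 17.166.
V ≈ 6 × 17.166 ≈ 103.0 kt.

103 kt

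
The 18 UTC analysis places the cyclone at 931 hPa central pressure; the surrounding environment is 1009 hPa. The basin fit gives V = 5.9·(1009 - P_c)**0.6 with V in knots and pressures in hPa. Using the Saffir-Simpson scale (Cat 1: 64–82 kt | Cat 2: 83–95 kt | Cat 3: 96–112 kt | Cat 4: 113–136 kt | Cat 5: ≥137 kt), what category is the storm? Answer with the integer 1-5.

1

ΔP = 1009 − 931 = 78 hPa.
V ≈ 5.9 × 78^0.6 = 5.9 × 13.65 ≈ 81 kt.
81 kt falls in the Category 1 band.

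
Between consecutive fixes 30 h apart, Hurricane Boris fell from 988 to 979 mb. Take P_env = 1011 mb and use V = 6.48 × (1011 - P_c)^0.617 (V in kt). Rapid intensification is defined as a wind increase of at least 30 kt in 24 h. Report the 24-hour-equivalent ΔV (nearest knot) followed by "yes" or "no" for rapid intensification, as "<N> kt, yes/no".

V₁: ΔP = 23, V ≈ 6.48 × 23^0.617 ≈ 44.85 kt.
V₂: ΔP = 32, V ≈ 6.48 × 32^0.617 ≈ 54.99 kt.
ΔV over 30 h = 10.14 kt → 24 h equivalent = 10.14 × 24/30 ≈ 8.11 kt.
8 kt < 30 kt ⇒ not rapid intensification.

8 kt, no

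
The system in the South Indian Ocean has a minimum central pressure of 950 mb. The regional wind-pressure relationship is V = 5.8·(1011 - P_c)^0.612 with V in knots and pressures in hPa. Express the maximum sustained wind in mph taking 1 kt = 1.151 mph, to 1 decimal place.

82.6 mph

ΔP = 1011 − 950 = 61 mb.
V ≈ 5.8 × 61^0.612 = 5.8 × 12.377 ≈ 71.788 kt.
71.788 × 1.151 ≈ 82.63 mph → 82.6 mph.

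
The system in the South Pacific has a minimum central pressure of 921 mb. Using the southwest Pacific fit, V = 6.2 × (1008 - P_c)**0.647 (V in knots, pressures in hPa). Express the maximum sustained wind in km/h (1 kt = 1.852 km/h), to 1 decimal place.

ΔP = 1008 − 921 = 87 mb.
V ≈ 6.2 × 87^0.647 = 6.2 × 17.983 ≈ 111.496 kt.
111.496 × 1.852 ≈ 206.49 km/h → 206.5 km/h.

206.5 km/h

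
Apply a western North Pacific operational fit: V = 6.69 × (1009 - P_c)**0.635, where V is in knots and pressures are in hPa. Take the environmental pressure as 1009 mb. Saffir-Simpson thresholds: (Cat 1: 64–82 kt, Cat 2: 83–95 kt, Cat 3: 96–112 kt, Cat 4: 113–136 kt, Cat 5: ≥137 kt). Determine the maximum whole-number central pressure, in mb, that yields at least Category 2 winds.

956 mb

Category 2 begins at V = 83 kt.
Required ΔP = (83/6.69)^(1/0.635) = 12.407^1.575 ≈ 52.76 mb.
P_c ≤ 1009 − 52.76 = 956.24, so the highest integer P_c is 956 mb.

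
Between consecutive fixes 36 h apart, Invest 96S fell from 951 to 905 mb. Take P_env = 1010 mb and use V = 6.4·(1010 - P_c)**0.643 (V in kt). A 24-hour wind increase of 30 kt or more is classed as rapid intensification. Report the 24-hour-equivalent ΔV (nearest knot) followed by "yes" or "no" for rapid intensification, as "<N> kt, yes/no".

V₁: ΔP = 59, V ≈ 6.4 × 59^0.643 ≈ 88.07 kt.
V₂: ΔP = 105, V ≈ 6.4 × 105^0.643 ≈ 127.59 kt.
ΔV over 36 h = 39.52 kt → 24 h equivalent = 39.52 × 24/36 ≈ 26.35 kt.
26 kt < 30 kt ⇒ not rapid intensification.

26 kt, no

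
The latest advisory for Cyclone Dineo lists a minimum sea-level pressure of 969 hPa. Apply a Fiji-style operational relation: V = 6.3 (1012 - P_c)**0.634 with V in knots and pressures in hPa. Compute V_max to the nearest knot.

ΔP = 1012 − 969 = 43 hPa.
43^0.634 ≈ 10.855.
V ≈ 6.3 × 10.855 ≈ 68.4 kt.

68 kt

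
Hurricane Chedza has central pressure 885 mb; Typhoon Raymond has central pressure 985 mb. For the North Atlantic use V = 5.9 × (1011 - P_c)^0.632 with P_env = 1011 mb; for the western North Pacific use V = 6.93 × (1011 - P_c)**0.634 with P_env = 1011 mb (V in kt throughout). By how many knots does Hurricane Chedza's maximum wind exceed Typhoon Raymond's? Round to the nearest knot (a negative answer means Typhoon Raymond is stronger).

71 kt

Hurricane Chedza: ΔP = 126; V ≈ 5.9 × 126^0.632 ≈ 125.40 kt.
Typhoon Raymond: ΔP = 26; V ≈ 6.93 × 26^0.634 ≈ 54.68 kt.
Difference ≈ 125.40 − 54.68 = 70.72 → 71 kt.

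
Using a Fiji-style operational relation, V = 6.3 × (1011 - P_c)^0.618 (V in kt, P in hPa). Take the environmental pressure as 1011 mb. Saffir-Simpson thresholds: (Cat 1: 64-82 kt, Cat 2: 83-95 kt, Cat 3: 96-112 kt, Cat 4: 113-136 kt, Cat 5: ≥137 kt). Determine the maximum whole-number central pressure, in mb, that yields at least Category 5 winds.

Category 5 begins at V = 137 kt.
Required ΔP = (137/6.3)^(1/0.618) = 21.746^1.618 ≈ 145.90 mb.
P_c ≤ 1011 − 145.90 = 865.10, so the highest integer P_c is 865 mb.

865 mb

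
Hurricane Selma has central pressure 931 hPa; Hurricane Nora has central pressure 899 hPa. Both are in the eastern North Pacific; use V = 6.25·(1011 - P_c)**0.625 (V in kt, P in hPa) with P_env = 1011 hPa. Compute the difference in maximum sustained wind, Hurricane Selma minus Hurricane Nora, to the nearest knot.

Hurricane Selma: ΔP = 80; V ≈ 6.25 × 80^0.625 ≈ 96.67 kt.
Hurricane Nora: ΔP = 112; V ≈ 6.25 × 112^0.625 ≈ 119.30 kt.
Difference ≈ 96.67 − 119.30 = -22.63 → -23 kt.

-23 kt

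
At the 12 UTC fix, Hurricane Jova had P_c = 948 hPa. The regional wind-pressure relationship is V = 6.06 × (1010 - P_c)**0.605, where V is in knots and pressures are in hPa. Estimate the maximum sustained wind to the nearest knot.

74 kt

ΔP = 1010 − 948 = 62 hPa.
62^0.605 ≈ 12.145.
V ≈ 6.06 × 12.145 ≈ 73.6 kt.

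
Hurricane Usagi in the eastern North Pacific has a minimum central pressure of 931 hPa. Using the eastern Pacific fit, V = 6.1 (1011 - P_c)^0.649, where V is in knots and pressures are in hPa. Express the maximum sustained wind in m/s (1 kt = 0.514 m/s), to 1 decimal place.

53.9 m/s

ΔP = 1011 − 931 = 80 hPa.
V ≈ 6.1 × 80^0.649 = 6.1 × 17.183 ≈ 104.818 kt.
104.818 × 0.514 ≈ 53.88 m/s → 53.9 m/s.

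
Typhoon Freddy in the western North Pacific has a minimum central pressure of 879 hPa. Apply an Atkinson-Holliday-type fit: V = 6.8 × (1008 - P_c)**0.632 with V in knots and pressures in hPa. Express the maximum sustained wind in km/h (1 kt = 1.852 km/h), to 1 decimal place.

271.7 km/h

ΔP = 1008 − 879 = 129 hPa.
V ≈ 6.8 × 129^0.632 = 6.8 × 21.572 ≈ 146.690 kt.
146.690 × 1.852 ≈ 271.67 km/h → 271.7 km/h.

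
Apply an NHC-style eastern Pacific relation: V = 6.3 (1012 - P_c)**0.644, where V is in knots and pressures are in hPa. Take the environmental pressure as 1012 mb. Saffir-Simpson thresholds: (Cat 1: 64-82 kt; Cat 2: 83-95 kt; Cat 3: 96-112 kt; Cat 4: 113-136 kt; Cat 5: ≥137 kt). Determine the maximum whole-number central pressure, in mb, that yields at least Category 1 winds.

975 mb

Category 1 begins at V = 64 kt.
Required ΔP = (64/6.3)^(1/0.644) = 10.159^1.553 ≈ 36.59 mb.
P_c ≤ 1012 − 36.59 = 975.41, so the highest integer P_c is 975 mb.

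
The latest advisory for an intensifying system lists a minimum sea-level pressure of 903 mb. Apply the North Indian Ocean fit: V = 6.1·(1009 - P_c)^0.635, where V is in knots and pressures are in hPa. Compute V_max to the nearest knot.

ΔP = 1009 − 903 = 106 mb.
106^0.635 ≈ 19.323.
V ≈ 6.1 × 19.323 ≈ 117.9 kt.

118 kt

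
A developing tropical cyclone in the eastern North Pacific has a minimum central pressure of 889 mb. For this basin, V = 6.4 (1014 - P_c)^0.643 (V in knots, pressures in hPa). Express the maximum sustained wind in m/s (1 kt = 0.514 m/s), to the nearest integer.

ΔP = 1014 − 889 = 125 mb.
V ≈ 6.4 × 125^0.643 = 6.4 × 22.300 ≈ 142.723 kt.
142.723 × 0.514 ≈ 73.36 m/s → 73 m/s.

73 m/s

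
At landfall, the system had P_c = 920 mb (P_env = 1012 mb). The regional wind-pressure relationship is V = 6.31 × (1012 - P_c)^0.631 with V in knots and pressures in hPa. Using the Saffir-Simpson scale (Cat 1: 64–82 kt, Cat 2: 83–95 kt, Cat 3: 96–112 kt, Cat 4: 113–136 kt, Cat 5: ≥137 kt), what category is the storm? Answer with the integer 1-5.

3

ΔP = 1012 − 920 = 92 mb.
V ≈ 6.31 × 92^0.631 = 6.31 × 17.34 ≈ 109 kt.
109 kt falls in the Category 3 band.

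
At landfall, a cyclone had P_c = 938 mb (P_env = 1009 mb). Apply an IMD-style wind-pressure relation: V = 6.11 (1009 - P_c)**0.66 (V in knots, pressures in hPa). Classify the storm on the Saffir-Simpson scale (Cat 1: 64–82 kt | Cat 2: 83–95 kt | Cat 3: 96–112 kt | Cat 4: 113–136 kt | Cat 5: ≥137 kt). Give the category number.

3

ΔP = 1009 − 938 = 71 mb.
V ≈ 6.11 × 71^0.66 = 6.11 × 16.67 ≈ 102 kt.
102 kt falls in the Category 3 band.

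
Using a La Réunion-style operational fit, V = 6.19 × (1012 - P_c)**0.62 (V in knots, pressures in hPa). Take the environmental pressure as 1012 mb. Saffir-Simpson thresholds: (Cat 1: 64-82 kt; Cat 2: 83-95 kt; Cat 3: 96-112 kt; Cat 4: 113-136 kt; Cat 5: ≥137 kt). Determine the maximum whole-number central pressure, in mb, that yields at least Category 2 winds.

946 mb

Category 2 begins at V = 83 kt.
Required ΔP = (83/6.19)^(1/0.62) = 13.409^1.613 ≈ 65.82 mb.
P_c ≤ 1012 − 65.82 = 946.18, so the highest integer P_c is 946 mb.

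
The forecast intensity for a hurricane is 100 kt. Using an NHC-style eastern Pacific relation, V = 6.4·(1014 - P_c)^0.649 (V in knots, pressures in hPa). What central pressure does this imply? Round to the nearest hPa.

ΔP = (V / 6.4)^(1/0.649) = (100/6.4)^1.541.
100/6.4 = 15.625; 15.625^1.541 ≈ 69.10 hPa.
P_c = 1014 − 69.10 = 944.90 ≈ 945 hPa.

945 hPa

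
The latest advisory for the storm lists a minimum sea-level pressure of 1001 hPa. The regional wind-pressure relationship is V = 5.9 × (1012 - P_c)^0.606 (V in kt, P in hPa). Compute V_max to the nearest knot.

25 kt

ΔP = 1012 − 1001 = 11 hPa.
11^0.606 ≈ 4.276.
V ≈ 5.9 × 4.276 ≈ 25.2 kt.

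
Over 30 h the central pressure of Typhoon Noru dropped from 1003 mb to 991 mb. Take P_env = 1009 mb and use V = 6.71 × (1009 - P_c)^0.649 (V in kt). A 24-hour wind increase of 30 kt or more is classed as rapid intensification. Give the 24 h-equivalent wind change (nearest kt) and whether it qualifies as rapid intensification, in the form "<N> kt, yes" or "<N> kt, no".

18 kt, no

V₁: ΔP = 6, V ≈ 6.71 × 6^0.649 ≈ 21.47 kt.
V₂: ΔP = 18, V ≈ 6.71 × 18^0.649 ≈ 43.79 kt.
ΔV over 30 h = 22.32 kt → 24 h equivalent = 22.32 × 24/30 ≈ 17.86 kt.
18 kt < 30 kt ⇒ not rapid intensification.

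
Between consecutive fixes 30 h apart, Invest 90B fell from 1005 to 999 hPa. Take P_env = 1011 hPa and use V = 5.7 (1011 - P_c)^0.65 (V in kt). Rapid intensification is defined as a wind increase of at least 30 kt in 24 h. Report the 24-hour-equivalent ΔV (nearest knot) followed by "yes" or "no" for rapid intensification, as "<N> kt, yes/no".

V₁: ΔP = 6, V ≈ 5.7 × 6^0.65 ≈ 18.27 kt.
V₂: ΔP = 12, V ≈ 5.7 × 12^0.65 ≈ 28.66 kt.
ΔV over 30 h = 10.39 kt → 24 h equivalent = 10.39 × 24/30 ≈ 8.31 kt.
8 kt < 30 kt ⇒ not rapid intensification.

8 kt, no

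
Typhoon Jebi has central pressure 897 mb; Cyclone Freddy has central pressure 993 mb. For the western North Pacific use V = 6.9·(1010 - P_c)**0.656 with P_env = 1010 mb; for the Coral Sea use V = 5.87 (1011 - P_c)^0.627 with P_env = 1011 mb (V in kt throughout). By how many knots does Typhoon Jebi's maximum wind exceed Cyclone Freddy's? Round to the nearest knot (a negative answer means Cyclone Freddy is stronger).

Typhoon Jebi: ΔP = 113; V ≈ 6.9 × 113^0.656 ≈ 153.34 kt.
Cyclone Freddy: ΔP = 18; V ≈ 5.87 × 18^0.627 ≈ 35.95 kt.
Difference ≈ 153.34 − 35.95 = 117.39 → 117 kt.

117 kt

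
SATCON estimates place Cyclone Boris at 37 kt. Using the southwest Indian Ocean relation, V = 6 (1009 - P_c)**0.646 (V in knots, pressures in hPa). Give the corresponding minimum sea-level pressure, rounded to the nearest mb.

ΔP = (V / 6)^(1/0.646) = (37/6)^1.548.
37/6 = 6.167; 6.167^1.548 ≈ 16.71 mb.
P_c = 1009 − 16.71 = 992.29 ≈ 992 mb.

992 mb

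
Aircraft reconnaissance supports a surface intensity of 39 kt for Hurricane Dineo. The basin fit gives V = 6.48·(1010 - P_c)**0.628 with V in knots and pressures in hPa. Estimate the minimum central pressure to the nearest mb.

993 mb

ΔP = (V / 6.48)^(1/0.628) = (39/6.48)^1.592.
39/6.48 = 6.019; 6.019^1.592 ≈ 17.43 mb.
P_c = 1010 − 17.43 = 992.57 ≈ 993 mb.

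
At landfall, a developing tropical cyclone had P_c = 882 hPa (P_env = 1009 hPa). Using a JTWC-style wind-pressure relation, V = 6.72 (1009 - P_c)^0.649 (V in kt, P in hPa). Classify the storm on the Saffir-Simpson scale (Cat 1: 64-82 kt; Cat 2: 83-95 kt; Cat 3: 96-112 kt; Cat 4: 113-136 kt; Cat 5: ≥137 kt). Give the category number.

ΔP = 1009 − 882 = 127 hPa.
V ≈ 6.72 × 127^0.649 = 6.72 × 23.19 ≈ 156 kt.
156 kt falls in the Category 5 band.

5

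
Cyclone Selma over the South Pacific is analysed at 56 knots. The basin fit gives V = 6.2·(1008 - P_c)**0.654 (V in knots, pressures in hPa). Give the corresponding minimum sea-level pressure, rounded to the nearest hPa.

979 hPa

ΔP = (V / 6.2)^(1/0.654) = (56/6.2)^1.529.
56/6.2 = 9.032; 9.032^1.529 ≈ 28.94 hPa.
P_c = 1008 − 28.94 = 979.06 ≈ 979 hPa.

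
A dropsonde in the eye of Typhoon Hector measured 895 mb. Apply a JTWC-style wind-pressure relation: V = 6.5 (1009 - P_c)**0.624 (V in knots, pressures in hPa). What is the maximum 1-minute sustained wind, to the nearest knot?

125 kt

ΔP = 1009 − 895 = 114 mb.
114^0.624 ≈ 19.209.
V ≈ 6.5 × 19.209 ≈ 124.9 kt.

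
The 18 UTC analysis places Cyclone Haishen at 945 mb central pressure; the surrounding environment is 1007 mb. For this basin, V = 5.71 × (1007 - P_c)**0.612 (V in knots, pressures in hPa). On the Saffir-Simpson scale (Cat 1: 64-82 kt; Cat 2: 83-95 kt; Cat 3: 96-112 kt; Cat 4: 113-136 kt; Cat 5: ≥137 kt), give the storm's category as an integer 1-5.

ΔP = 1007 − 945 = 62 mb.
V ≈ 5.71 × 62^0.612 = 5.71 × 12.50 ≈ 71 kt.
71 kt falls in the Category 1 band.

1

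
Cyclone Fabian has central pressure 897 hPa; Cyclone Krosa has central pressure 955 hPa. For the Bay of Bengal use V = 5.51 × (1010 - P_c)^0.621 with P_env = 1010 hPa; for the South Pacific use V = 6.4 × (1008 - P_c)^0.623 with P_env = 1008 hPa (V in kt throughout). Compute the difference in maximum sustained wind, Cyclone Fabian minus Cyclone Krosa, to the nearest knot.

28 kt

Cyclone Fabian: ΔP = 113; V ≈ 5.51 × 113^0.621 ≈ 103.78 kt.
Cyclone Krosa: ΔP = 53; V ≈ 6.4 × 53^0.623 ≈ 75.93 kt.
Difference ≈ 103.78 − 75.93 = 27.85 → 28 kt.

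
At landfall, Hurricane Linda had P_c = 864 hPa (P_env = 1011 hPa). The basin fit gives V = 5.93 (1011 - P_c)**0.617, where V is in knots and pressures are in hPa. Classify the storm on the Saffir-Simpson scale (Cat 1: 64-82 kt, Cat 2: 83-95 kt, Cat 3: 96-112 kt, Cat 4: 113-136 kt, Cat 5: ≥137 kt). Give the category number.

ΔP = 1011 − 864 = 147 hPa.
V ≈ 5.93 × 147^0.617 = 5.93 × 21.74 ≈ 129 kt.
129 kt falls in the Category 4 band.

4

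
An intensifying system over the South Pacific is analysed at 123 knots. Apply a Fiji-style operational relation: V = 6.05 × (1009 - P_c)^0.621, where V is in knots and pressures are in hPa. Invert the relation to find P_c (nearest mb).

ΔP = (V / 6.05)^(1/0.621) = (123/6.05)^1.610.
123/6.05 = 20.331; 20.331^1.610 ≈ 127.80 mb.
P_c = 1009 − 127.80 = 881.20 ≈ 881 mb.

881 mb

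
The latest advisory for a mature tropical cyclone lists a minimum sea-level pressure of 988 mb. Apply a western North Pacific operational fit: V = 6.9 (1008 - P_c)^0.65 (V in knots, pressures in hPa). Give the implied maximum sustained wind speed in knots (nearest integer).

48 kt

ΔP = 1008 − 988 = 20 mb.
20^0.65 ≈ 7.009.
V ≈ 6.9 × 7.009 ≈ 48.4 kt.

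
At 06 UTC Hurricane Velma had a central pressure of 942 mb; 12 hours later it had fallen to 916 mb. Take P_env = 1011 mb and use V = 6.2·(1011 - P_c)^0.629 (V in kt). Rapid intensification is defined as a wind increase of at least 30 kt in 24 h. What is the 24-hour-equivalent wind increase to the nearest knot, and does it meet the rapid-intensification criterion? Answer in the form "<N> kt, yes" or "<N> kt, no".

40 kt, yes

V₁: ΔP = 69, V ≈ 6.2 × 69^0.629 ≈ 88.93 kt.
V₂: ΔP = 95, V ≈ 6.2 × 95^0.629 ≈ 108.74 kt.
ΔV over 12 h = 19.81 kt → 24 h equivalent = 19.81 × 24/12 ≈ 39.62 kt.
40 kt ≥ 30 kt ⇒ rapid intensification.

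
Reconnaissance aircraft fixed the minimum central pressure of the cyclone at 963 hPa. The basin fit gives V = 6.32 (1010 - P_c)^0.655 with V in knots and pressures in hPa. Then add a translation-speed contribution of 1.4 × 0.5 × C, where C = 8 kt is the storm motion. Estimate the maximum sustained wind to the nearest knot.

ΔP = 1010 − 963 = 47 hPa.
47^0.655 ≈ 12.452.
V ≈ 6.32 × 12.452 ≈ 78.7 kt.
Translation term: 1.4 × 0.5 × 8 = 5.6 kt.
Corrected V ≈ 84.3 kt → 84 kt.

84 kt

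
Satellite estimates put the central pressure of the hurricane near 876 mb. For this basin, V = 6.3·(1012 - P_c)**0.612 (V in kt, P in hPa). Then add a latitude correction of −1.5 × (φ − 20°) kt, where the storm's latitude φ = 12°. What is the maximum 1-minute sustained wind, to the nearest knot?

139 kt

ΔP = 1012 − 876 = 136 mb.
136^0.612 ≈ 20.217.
V ≈ 6.3 × 20.217 ≈ 127.4 kt.
Latitude correction: −1.5 × (12 − 20) = 12 kt.
Corrected V ≈ 139.4 kt → 139 kt.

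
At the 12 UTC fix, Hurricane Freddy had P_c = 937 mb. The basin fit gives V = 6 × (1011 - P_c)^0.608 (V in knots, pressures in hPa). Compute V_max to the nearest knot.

ΔP = 1011 − 937 = 74 mb.
74^0.608 ≈ 13.693.
V ≈ 6 × 13.693 ≈ 82.2 kt.

82 kt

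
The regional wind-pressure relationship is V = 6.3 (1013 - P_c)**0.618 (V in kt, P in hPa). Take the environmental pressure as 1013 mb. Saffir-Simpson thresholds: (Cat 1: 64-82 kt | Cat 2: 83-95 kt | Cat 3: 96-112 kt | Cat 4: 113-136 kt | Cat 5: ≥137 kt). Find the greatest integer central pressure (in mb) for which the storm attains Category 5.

Category 5 begins at V = 137 kt.
Required ΔP = (137/6.3)^(1/0.618) = 21.746^1.618 ≈ 145.90 mb.
P_c ≤ 1013 − 145.90 = 867.10, so the highest integer P_c is 867 mb.

867 mb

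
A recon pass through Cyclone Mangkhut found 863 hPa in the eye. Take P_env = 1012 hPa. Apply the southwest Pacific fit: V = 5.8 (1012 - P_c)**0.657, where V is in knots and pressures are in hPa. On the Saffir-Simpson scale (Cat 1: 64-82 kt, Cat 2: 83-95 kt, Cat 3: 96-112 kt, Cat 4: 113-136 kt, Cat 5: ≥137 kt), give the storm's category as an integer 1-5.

ΔP = 1012 − 863 = 149 hPa.
V ≈ 5.8 × 149^0.657 = 5.8 × 26.78 ≈ 155 kt.
155 kt falls in the Category 5 band.

5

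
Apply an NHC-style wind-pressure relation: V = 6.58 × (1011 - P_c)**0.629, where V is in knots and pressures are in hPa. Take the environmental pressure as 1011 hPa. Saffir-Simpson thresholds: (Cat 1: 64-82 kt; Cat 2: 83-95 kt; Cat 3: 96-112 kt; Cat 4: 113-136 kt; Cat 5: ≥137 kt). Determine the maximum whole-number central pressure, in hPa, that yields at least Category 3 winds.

Category 3 begins at V = 96 kt.
Required ΔP = (96/6.58)^(1/0.629) = 14.590^1.590 ≈ 70.90 hPa.
P_c ≤ 1011 − 70.90 = 940.10, so the highest integer P_c is 940 hPa.

940 hPa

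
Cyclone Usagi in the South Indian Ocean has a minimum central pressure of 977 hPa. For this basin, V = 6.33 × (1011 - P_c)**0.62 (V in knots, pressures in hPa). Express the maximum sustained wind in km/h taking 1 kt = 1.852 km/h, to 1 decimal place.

104.4 km/h

ΔP = 1011 − 977 = 34 hPa.
V ≈ 6.33 × 34^0.62 = 6.33 × 8.903 ≈ 56.353 kt.
56.353 × 1.852 ≈ 104.37 km/h → 104.4 km/h.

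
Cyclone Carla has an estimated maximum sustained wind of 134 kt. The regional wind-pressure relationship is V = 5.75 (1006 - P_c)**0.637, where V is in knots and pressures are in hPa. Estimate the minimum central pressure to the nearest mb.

ΔP = (V / 5.75)^(1/0.637) = (134/5.75)^1.570.
134/5.75 = 23.304; 23.304^1.570 ≈ 140.18 mb.
P_c = 1006 − 140.18 = 865.82 ≈ 866 mb.

866 mb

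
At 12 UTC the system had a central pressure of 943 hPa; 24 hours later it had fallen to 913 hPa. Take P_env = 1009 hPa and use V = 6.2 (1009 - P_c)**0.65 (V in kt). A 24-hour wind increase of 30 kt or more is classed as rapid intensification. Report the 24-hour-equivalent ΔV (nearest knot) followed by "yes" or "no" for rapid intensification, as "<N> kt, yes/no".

V₁: ΔP = 66, V ≈ 6.2 × 66^0.65 ≈ 94.43 kt.
V₂: ΔP = 96, V ≈ 6.2 × 96^0.65 ≈ 120.47 kt.
ΔV over 24 h = 26.04 kt → 24 h equivalent = 26.04 × 24/24 ≈ 26.04 kt.
26 kt < 30 kt ⇒ not rapid intensification.

26 kt, no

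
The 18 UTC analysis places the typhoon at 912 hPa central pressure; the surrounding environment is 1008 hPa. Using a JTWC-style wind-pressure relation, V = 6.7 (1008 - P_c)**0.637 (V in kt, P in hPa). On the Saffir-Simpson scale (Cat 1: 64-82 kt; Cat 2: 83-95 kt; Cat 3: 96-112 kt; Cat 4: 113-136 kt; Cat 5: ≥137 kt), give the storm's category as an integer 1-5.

ΔP = 1008 − 912 = 96 hPa.
V ≈ 6.7 × 96^0.637 = 6.7 × 18.31 ≈ 123 kt.
123 kt falls in the Category 4 band.

4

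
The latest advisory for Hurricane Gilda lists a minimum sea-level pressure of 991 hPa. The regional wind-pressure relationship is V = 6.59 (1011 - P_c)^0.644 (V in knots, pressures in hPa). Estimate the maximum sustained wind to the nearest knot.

ΔP = 1011 − 991 = 20 hPa.
20^0.644 ≈ 6.884.
V ≈ 6.59 × 6.884 ≈ 45.4 kt.

45 kt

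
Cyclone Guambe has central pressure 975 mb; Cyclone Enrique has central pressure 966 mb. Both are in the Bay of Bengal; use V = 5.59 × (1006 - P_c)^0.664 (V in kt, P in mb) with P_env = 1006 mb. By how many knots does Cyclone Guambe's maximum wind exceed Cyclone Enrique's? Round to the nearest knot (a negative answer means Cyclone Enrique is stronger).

Cyclone Guambe: ΔP = 31; V ≈ 5.59 × 31^0.664 ≈ 54.66 kt.
Cyclone Enrique: ΔP = 40; V ≈ 5.59 × 40^0.664 ≈ 64.74 kt.
Difference ≈ 54.66 − 64.74 = -10.08 → -10 kt.

-10 kt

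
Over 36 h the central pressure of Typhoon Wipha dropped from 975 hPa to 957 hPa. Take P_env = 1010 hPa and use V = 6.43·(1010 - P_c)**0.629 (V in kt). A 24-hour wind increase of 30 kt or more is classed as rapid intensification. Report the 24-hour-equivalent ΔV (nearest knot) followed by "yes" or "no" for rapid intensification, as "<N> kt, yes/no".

12 kt, no

V₁: ΔP = 35, V ≈ 6.43 × 35^0.629 ≈ 60.18 kt.
V₂: ΔP = 53, V ≈ 6.43 × 53^0.629 ≈ 78.12 kt.
ΔV over 36 h = 17.94 kt → 24 h equivalent = 17.94 × 24/36 ≈ 11.96 kt.
12 kt < 30 kt ⇒ not rapid intensification.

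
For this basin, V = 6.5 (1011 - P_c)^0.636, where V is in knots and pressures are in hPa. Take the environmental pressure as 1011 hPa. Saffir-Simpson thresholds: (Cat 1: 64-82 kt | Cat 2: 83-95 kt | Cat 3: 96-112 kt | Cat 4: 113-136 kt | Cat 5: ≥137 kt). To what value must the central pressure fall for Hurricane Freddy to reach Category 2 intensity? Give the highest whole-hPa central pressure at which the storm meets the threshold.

Category 2 begins at V = 83 kt.
Required ΔP = (83/6.5)^(1/0.636) = 12.769^1.572 ≈ 54.86 hPa.
P_c ≤ 1011 − 54.86 = 956.14, so the highest integer P_c is 956 hPa.

956 hPa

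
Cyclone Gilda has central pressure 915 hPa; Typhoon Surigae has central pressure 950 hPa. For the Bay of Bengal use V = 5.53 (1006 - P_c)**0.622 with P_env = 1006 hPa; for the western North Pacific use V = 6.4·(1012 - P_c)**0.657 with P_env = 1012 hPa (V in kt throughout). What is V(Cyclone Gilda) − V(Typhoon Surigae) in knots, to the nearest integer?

-5 kt

Cyclone Gilda: ΔP = 91; V ≈ 5.53 × 91^0.622 ≈ 91.46 kt.
Typhoon Surigae: ΔP = 62; V ≈ 6.4 × 62^0.657 ≈ 96.33 kt.
Difference ≈ 91.46 − 96.33 = -4.87 → -5 kt.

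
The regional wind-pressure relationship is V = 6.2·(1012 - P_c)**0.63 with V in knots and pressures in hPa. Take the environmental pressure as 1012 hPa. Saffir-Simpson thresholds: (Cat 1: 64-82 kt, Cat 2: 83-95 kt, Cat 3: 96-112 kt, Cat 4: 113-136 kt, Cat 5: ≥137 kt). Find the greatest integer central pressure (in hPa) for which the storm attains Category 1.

Category 1 begins at V = 64 kt.
Required ΔP = (64/6.2)^(1/0.63) = 10.323^1.587 ≈ 40.66 hPa.
P_c ≤ 1012 − 40.66 = 971.34, so the highest integer P_c is 971 hPa.

971 hPa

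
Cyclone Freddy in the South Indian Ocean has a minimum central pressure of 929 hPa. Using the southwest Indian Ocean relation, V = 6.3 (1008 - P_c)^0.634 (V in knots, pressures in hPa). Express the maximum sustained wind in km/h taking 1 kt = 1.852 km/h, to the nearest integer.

ΔP = 1008 − 929 = 79 hPa.
V ≈ 6.3 × 79^0.634 = 6.3 × 15.962 ≈ 100.563 kt.
100.563 × 1.852 ≈ 186.24 km/h → 186 km/h.

186 km/h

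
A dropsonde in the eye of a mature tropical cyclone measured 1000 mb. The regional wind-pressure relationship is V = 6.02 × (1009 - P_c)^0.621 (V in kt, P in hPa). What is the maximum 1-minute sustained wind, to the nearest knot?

24 kt

ΔP = 1009 − 1000 = 9 mb.
9^0.621 ≈ 3.914.
V ≈ 6.02 × 3.914 ≈ 23.6 kt.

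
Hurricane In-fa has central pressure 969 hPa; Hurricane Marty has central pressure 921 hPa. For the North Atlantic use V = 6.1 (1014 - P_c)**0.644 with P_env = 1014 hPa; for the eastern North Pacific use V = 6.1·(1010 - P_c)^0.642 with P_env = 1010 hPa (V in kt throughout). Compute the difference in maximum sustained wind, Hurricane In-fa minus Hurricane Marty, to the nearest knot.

-38 kt

Hurricane In-fa: ΔP = 45; V ≈ 6.1 × 45^0.644 ≈ 70.79 kt.
Hurricane Marty: ΔP = 89; V ≈ 6.1 × 89^0.642 ≈ 108.85 kt.
Difference ≈ 70.79 − 108.85 = -38.06 → -38 kt.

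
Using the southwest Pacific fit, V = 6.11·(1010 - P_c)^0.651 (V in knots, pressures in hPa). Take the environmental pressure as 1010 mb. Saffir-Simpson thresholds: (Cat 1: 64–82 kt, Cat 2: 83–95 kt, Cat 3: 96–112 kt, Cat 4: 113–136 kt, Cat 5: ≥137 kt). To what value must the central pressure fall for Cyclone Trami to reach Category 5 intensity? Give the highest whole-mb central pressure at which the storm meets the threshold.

891 mb

Category 5 begins at V = 137 kt.
Required ΔP = (137/6.11)^(1/0.651) = 22.422^1.536 ≈ 118.79 mb.
P_c ≤ 1010 − 118.79 = 891.21, so the highest integer P_c is 891 mb.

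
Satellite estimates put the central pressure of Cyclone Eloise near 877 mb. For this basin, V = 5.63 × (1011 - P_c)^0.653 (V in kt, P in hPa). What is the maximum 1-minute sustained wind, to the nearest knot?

138 kt

ΔP = 1011 − 877 = 134 mb.
134^0.653 ≈ 24.491.
V ≈ 5.63 × 24.491 ≈ 137.9 kt.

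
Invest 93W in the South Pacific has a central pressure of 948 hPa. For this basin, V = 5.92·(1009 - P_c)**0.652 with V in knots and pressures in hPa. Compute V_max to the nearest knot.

86 kt

ΔP = 1009 − 948 = 61 hPa.
61^0.652 ≈ 14.589.
V ≈ 5.92 × 14.589 ≈ 86.4 kt.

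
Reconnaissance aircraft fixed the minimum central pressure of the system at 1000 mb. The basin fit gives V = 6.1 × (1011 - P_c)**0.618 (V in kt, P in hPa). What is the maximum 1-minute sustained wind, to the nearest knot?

27 kt

ΔP = 1011 − 1000 = 11 mb.
11^0.618 ≈ 4.401.
V ≈ 6.1 × 4.401 ≈ 26.8 kt.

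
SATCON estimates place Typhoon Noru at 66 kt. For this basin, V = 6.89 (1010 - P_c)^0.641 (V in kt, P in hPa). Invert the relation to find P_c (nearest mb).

976 mb

ΔP = (V / 6.89)^(1/0.641) = (66/6.89)^1.560.
66/6.89 = 9.579; 9.579^1.560 ≈ 33.96 mb.
P_c = 1010 − 33.96 = 976.04 ≈ 976 mb.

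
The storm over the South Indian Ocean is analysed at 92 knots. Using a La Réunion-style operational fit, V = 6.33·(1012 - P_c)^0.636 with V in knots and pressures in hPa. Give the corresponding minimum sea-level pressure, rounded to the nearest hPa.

ΔP = (V / 6.33)^(1/0.636) = (92/6.33)^1.572.
92/6.33 = 14.534; 14.534^1.572 ≈ 67.24 hPa.
P_c = 1012 − 67.24 = 944.76 ≈ 945 hPa.

945 hPa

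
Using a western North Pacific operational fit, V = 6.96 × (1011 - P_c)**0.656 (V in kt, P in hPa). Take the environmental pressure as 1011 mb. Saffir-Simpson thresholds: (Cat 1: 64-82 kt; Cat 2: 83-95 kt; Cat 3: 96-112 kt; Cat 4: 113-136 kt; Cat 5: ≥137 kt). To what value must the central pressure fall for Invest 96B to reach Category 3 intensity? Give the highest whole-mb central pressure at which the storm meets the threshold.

Category 3 begins at V = 96 kt.
Required ΔP = (96/6.96)^(1/0.656) = 13.793^1.524 ≈ 54.61 mb.
P_c ≤ 1011 − 54.61 = 956.39, so the highest integer P_c is 956 mb.

956 mb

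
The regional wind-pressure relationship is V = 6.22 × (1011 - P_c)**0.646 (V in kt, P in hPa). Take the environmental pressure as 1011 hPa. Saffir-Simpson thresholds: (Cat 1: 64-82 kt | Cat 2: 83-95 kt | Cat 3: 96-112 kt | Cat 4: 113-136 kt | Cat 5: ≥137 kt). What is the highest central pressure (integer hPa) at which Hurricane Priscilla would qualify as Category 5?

Category 5 begins at V = 137 kt.
Required ΔP = (137/6.22)^(1/0.646) = 22.026^1.548 ≈ 119.91 hPa.
P_c ≤ 1011 − 119.91 = 891.09, so the highest integer P_c is 891 hPa.

891 hPa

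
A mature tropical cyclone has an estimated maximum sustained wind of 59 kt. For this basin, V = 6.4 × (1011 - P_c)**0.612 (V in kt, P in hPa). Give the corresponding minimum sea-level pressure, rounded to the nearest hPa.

ΔP = (V / 6.4)^(1/0.612) = (59/6.4)^1.634.
59/6.4 = 9.219; 9.219^1.634 ≈ 37.69 hPa.
P_c = 1011 − 37.69 = 973.31 ≈ 973 hPa.

973 hPa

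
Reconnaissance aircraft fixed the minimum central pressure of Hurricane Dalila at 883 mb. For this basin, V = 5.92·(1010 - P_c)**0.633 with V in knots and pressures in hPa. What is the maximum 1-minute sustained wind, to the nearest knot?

ΔP = 1010 − 883 = 127 mb.
127^0.633 ≈ 21.464.
V ≈ 5.92 × 21.464 ≈ 127.1 kt.

127 kt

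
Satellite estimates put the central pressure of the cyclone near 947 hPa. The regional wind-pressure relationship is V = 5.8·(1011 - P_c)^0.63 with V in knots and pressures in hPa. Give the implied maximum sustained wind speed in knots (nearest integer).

ΔP = 1011 − 947 = 64 hPa.
64^0.63 ≈ 13.737.
V ≈ 5.8 × 13.737 ≈ 79.7 kt.

80 kt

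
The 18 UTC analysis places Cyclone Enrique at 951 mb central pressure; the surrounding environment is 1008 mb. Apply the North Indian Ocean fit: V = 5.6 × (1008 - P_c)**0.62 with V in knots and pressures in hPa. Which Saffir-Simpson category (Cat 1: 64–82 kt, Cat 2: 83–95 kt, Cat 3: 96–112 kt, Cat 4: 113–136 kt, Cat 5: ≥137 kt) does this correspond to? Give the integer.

1

ΔP = 1008 − 951 = 57 mb.
V ≈ 5.6 × 57^0.62 = 5.6 × 12.26 ≈ 69 kt.
69 kt falls in the Category 1 band.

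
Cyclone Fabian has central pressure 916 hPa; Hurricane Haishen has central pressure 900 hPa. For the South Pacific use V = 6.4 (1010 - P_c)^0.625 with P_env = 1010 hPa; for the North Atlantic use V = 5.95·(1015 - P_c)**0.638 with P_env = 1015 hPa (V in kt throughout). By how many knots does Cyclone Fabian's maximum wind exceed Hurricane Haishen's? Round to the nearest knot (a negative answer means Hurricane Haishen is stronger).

-13 kt

Cyclone Fabian: ΔP = 94; V ≈ 6.4 × 94^0.625 ≈ 109.49 kt.
Hurricane Haishen: ΔP = 115; V ≈ 5.95 × 115^0.638 ≈ 122.81 kt.
Difference ≈ 109.49 − 122.81 = -13.32 → -13 kt.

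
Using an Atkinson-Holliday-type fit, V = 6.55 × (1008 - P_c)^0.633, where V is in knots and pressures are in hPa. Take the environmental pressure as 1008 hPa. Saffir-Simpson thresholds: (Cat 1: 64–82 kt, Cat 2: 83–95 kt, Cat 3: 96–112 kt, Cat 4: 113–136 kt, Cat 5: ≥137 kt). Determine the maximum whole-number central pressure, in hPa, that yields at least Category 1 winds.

Category 1 begins at V = 64 kt.
Required ΔP = (64/6.55)^(1/0.633) = 9.771^1.580 ≈ 36.63 hPa.
P_c ≤ 1008 − 36.63 = 971.37, so the highest integer P_c is 971 hPa.

971 hPa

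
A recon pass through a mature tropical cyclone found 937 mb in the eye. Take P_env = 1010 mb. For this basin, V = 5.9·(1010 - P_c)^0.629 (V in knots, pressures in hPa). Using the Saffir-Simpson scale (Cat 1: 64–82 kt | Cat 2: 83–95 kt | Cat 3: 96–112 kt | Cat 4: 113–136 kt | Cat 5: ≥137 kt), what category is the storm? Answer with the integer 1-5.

2

ΔP = 1010 − 937 = 73 mb.
V ≈ 5.9 × 73^0.629 = 5.9 × 14.86 ≈ 88 kt.
88 kt falls in the Category 2 band.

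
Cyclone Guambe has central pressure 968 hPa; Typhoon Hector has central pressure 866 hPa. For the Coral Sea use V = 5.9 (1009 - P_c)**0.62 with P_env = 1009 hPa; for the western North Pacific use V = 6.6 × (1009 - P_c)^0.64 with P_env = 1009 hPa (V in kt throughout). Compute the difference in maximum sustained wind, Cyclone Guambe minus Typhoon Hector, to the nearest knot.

-99 kt

Cyclone Guambe: ΔP = 41; V ≈ 5.9 × 41^0.62 ≈ 58.99 kt.
Typhoon Hector: ΔP = 143; V ≈ 6.6 × 143^0.64 ≈ 158.11 kt.
Difference ≈ 58.99 − 158.11 = -99.12 → -99 kt.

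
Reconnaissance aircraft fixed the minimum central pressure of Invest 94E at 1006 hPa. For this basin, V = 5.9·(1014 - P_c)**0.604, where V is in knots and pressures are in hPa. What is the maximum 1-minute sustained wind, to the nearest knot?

ΔP = 1014 − 1006 = 8 hPa.
8^0.604 ≈ 3.511.
V ≈ 5.9 × 3.511 ≈ 20.7 kt.

21 kt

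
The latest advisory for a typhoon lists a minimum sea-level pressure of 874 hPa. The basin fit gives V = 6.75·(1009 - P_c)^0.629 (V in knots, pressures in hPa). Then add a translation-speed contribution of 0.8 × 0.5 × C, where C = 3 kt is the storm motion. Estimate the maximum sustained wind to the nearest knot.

149 kt

ΔP = 1009 − 874 = 135 hPa.
135^0.629 ≈ 21.877.
V ≈ 6.75 × 21.877 ≈ 147.7 kt.
Translation term: 0.8 × 0.5 × 3 = 1.2 kt.
Corrected V ≈ 148.9 kt → 149 kt.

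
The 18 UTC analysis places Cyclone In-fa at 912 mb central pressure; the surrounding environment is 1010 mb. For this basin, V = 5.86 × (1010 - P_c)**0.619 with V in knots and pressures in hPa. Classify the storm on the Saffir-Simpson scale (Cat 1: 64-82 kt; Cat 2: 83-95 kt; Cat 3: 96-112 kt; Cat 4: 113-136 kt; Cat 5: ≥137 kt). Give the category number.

3

ΔP = 1010 − 912 = 98 mb.
V ≈ 5.86 × 98^0.619 = 5.86 × 17.08 ≈ 100 kt.
100 kt falls in the Category 3 band.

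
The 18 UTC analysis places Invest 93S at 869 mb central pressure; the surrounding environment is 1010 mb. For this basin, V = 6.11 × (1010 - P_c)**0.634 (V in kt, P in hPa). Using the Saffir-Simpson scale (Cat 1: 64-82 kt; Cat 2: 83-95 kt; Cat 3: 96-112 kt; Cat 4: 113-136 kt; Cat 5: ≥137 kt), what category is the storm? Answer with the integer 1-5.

ΔP = 1010 − 869 = 141 mb.
V ≈ 6.11 × 141^0.634 = 6.11 × 23.05 ≈ 141 kt.
141 kt falls in the Category 5 band.

5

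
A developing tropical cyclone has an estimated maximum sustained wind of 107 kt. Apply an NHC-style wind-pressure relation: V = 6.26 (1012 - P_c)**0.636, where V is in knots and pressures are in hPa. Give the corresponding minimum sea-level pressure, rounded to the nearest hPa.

ΔP = (V / 6.26)^(1/0.636) = (107/6.26)^1.572.
107/6.26 = 17.093; 17.093^1.572 ≈ 86.77 hPa.
P_c = 1012 − 86.77 = 925.23 ≈ 925 hPa.

925 hPa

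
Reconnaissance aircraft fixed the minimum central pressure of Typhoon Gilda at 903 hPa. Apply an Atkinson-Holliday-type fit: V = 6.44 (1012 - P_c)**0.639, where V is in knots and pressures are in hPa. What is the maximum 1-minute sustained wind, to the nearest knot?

ΔP = 1012 − 903 = 109 hPa.
109^0.639 ≈ 20.041.
V ≈ 6.44 × 20.041 ≈ 129.1 kt.

129 kt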